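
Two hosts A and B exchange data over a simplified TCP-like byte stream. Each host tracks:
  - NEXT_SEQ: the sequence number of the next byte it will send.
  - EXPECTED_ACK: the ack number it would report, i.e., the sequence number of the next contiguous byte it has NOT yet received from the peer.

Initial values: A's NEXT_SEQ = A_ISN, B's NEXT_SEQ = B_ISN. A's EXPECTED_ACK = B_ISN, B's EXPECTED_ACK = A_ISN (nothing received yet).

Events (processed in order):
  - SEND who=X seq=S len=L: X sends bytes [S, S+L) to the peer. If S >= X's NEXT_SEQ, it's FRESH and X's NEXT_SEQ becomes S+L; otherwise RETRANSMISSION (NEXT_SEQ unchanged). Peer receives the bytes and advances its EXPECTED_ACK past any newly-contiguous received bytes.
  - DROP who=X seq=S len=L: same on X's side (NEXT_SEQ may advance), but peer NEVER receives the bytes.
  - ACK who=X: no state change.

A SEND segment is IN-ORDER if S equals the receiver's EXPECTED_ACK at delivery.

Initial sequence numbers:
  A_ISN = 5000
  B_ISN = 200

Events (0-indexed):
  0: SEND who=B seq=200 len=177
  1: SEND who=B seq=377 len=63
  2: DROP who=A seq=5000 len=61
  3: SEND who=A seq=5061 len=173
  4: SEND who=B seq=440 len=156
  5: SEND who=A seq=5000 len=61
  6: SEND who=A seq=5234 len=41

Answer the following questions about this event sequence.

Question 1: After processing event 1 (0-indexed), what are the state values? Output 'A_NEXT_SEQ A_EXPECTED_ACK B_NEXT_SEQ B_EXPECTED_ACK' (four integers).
After event 0: A_seq=5000 A_ack=377 B_seq=377 B_ack=5000
After event 1: A_seq=5000 A_ack=440 B_seq=440 B_ack=5000

5000 440 440 5000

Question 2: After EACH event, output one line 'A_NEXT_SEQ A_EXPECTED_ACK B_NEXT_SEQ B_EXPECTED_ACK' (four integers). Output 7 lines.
5000 377 377 5000
5000 440 440 5000
5061 440 440 5000
5234 440 440 5000
5234 596 596 5000
5234 596 596 5234
5275 596 596 5275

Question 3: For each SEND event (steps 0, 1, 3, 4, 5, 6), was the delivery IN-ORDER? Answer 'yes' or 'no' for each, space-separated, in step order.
Answer: yes yes no yes yes yes

Derivation:
Step 0: SEND seq=200 -> in-order
Step 1: SEND seq=377 -> in-order
Step 3: SEND seq=5061 -> out-of-order
Step 4: SEND seq=440 -> in-order
Step 5: SEND seq=5000 -> in-order
Step 6: SEND seq=5234 -> in-order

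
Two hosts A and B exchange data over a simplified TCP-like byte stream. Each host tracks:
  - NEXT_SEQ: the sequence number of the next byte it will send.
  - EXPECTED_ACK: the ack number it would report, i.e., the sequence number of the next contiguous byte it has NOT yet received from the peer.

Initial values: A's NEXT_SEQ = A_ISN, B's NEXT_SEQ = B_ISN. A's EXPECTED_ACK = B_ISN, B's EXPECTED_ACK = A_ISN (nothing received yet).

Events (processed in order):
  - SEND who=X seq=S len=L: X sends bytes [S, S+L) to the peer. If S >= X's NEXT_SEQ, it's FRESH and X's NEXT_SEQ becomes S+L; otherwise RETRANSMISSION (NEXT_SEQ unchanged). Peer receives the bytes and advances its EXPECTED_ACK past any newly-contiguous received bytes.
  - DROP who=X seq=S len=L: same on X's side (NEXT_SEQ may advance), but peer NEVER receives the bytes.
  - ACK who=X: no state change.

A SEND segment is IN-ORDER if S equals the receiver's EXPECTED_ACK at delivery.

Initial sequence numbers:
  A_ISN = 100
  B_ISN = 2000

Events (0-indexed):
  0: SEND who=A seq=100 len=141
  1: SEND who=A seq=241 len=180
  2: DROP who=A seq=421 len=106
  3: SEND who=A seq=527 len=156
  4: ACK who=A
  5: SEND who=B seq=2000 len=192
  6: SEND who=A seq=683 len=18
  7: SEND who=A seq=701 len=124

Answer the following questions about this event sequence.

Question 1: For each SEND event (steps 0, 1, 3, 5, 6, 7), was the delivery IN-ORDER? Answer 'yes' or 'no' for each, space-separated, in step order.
Step 0: SEND seq=100 -> in-order
Step 1: SEND seq=241 -> in-order
Step 3: SEND seq=527 -> out-of-order
Step 5: SEND seq=2000 -> in-order
Step 6: SEND seq=683 -> out-of-order
Step 7: SEND seq=701 -> out-of-order

Answer: yes yes no yes no no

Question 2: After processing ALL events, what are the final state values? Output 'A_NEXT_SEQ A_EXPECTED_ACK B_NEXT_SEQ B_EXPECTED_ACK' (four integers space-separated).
After event 0: A_seq=241 A_ack=2000 B_seq=2000 B_ack=241
After event 1: A_seq=421 A_ack=2000 B_seq=2000 B_ack=421
After event 2: A_seq=527 A_ack=2000 B_seq=2000 B_ack=421
After event 3: A_seq=683 A_ack=2000 B_seq=2000 B_ack=421
After event 4: A_seq=683 A_ack=2000 B_seq=2000 B_ack=421
After event 5: A_seq=683 A_ack=2192 B_seq=2192 B_ack=421
After event 6: A_seq=701 A_ack=2192 B_seq=2192 B_ack=421
After event 7: A_seq=825 A_ack=2192 B_seq=2192 B_ack=421

Answer: 825 2192 2192 421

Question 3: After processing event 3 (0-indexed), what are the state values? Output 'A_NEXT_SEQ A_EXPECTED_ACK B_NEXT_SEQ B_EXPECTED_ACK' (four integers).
After event 0: A_seq=241 A_ack=2000 B_seq=2000 B_ack=241
After event 1: A_seq=421 A_ack=2000 B_seq=2000 B_ack=421
After event 2: A_seq=527 A_ack=2000 B_seq=2000 B_ack=421
After event 3: A_seq=683 A_ack=2000 B_seq=2000 B_ack=421

683 2000 2000 421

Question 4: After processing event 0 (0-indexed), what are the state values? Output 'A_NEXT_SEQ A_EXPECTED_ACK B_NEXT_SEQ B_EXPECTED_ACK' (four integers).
After event 0: A_seq=241 A_ack=2000 B_seq=2000 B_ack=241

241 2000 2000 241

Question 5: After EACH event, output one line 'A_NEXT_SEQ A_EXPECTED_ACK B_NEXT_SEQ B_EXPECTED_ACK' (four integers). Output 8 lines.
241 2000 2000 241
421 2000 2000 421
527 2000 2000 421
683 2000 2000 421
683 2000 2000 421
683 2192 2192 421
701 2192 2192 421
825 2192 2192 421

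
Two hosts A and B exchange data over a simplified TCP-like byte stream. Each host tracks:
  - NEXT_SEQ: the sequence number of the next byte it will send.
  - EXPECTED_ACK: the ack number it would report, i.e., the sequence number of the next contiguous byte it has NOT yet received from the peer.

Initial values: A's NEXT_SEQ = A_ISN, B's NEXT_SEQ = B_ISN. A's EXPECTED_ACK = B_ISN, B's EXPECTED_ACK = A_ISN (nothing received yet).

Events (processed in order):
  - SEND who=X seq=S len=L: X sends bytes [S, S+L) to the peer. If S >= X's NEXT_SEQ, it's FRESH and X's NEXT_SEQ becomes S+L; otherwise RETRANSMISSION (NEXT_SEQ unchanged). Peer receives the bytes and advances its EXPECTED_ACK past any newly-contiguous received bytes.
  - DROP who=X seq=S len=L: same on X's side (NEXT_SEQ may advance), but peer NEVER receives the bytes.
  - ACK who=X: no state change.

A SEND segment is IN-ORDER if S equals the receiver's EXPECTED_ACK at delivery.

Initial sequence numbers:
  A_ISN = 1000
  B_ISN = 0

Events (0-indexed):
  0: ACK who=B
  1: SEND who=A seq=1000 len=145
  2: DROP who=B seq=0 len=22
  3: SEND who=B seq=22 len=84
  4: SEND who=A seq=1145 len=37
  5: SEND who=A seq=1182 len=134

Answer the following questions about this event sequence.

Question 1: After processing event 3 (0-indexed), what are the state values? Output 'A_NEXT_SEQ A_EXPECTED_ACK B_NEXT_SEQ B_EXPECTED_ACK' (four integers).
After event 0: A_seq=1000 A_ack=0 B_seq=0 B_ack=1000
After event 1: A_seq=1145 A_ack=0 B_seq=0 B_ack=1145
After event 2: A_seq=1145 A_ack=0 B_seq=22 B_ack=1145
After event 3: A_seq=1145 A_ack=0 B_seq=106 B_ack=1145

1145 0 106 1145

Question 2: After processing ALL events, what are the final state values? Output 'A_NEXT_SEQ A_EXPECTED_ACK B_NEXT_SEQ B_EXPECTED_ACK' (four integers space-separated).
Answer: 1316 0 106 1316

Derivation:
After event 0: A_seq=1000 A_ack=0 B_seq=0 B_ack=1000
After event 1: A_seq=1145 A_ack=0 B_seq=0 B_ack=1145
After event 2: A_seq=1145 A_ack=0 B_seq=22 B_ack=1145
After event 3: A_seq=1145 A_ack=0 B_seq=106 B_ack=1145
After event 4: A_seq=1182 A_ack=0 B_seq=106 B_ack=1182
After event 5: A_seq=1316 A_ack=0 B_seq=106 B_ack=1316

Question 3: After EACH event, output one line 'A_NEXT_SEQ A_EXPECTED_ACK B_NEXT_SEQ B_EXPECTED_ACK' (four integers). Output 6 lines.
1000 0 0 1000
1145 0 0 1145
1145 0 22 1145
1145 0 106 1145
1182 0 106 1182
1316 0 106 1316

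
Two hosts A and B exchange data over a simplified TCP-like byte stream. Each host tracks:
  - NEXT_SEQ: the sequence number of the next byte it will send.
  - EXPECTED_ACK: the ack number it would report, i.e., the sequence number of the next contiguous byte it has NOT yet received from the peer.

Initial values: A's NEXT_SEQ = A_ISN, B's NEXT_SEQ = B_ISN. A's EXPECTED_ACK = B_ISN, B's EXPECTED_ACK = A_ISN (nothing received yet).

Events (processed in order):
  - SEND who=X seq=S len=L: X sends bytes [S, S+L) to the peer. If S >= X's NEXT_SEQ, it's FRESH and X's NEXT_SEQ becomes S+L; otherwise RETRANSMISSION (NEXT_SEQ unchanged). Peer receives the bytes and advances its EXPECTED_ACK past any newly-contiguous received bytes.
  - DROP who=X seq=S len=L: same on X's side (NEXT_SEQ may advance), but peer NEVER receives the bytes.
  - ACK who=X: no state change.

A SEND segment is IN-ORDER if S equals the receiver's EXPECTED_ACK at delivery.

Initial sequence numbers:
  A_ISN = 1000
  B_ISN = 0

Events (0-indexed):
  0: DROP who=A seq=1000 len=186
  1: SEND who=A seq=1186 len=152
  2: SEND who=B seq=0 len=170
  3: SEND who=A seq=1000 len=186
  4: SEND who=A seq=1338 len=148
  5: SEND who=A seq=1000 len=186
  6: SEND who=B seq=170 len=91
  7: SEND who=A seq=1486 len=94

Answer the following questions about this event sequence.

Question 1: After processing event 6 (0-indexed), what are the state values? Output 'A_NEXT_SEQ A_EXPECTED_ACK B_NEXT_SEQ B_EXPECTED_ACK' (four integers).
After event 0: A_seq=1186 A_ack=0 B_seq=0 B_ack=1000
After event 1: A_seq=1338 A_ack=0 B_seq=0 B_ack=1000
After event 2: A_seq=1338 A_ack=170 B_seq=170 B_ack=1000
After event 3: A_seq=1338 A_ack=170 B_seq=170 B_ack=1338
After event 4: A_seq=1486 A_ack=170 B_seq=170 B_ack=1486
After event 5: A_seq=1486 A_ack=170 B_seq=170 B_ack=1486
After event 6: A_seq=1486 A_ack=261 B_seq=261 B_ack=1486

1486 261 261 1486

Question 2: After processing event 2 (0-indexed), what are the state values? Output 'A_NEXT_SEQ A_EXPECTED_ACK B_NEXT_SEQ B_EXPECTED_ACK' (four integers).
After event 0: A_seq=1186 A_ack=0 B_seq=0 B_ack=1000
After event 1: A_seq=1338 A_ack=0 B_seq=0 B_ack=1000
After event 2: A_seq=1338 A_ack=170 B_seq=170 B_ack=1000

1338 170 170 1000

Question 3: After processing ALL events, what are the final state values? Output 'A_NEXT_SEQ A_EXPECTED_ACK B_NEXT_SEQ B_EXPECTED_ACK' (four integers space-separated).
Answer: 1580 261 261 1580

Derivation:
After event 0: A_seq=1186 A_ack=0 B_seq=0 B_ack=1000
After event 1: A_seq=1338 A_ack=0 B_seq=0 B_ack=1000
After event 2: A_seq=1338 A_ack=170 B_seq=170 B_ack=1000
After event 3: A_seq=1338 A_ack=170 B_seq=170 B_ack=1338
After event 4: A_seq=1486 A_ack=170 B_seq=170 B_ack=1486
After event 5: A_seq=1486 A_ack=170 B_seq=170 B_ack=1486
After event 6: A_seq=1486 A_ack=261 B_seq=261 B_ack=1486
After event 7: A_seq=1580 A_ack=261 B_seq=261 B_ack=1580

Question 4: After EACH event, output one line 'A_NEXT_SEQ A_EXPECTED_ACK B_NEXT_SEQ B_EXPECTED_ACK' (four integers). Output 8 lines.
1186 0 0 1000
1338 0 0 1000
1338 170 170 1000
1338 170 170 1338
1486 170 170 1486
1486 170 170 1486
1486 261 261 1486
1580 261 261 1580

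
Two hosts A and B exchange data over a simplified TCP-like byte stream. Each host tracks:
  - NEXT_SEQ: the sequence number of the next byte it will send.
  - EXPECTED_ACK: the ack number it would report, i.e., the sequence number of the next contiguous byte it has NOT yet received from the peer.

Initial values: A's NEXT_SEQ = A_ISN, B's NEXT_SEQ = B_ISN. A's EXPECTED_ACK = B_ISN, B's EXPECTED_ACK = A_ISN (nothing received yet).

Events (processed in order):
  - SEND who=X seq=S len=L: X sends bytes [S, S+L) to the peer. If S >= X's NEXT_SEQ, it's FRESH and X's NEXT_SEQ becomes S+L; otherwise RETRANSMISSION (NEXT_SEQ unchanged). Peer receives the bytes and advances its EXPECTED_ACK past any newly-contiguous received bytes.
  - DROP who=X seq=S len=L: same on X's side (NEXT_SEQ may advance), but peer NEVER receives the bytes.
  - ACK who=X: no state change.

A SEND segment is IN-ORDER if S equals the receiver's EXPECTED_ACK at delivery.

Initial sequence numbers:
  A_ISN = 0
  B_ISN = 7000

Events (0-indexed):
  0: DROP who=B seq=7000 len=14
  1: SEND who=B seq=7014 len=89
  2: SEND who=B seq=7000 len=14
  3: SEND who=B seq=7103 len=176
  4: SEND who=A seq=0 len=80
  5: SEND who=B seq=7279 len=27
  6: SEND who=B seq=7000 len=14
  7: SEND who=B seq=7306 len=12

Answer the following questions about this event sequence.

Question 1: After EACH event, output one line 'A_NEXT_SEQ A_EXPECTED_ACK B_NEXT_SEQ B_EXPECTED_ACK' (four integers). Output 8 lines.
0 7000 7014 0
0 7000 7103 0
0 7103 7103 0
0 7279 7279 0
80 7279 7279 80
80 7306 7306 80
80 7306 7306 80
80 7318 7318 80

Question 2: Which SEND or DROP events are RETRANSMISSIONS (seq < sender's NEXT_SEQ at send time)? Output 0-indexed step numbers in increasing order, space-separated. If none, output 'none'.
Answer: 2 6

Derivation:
Step 0: DROP seq=7000 -> fresh
Step 1: SEND seq=7014 -> fresh
Step 2: SEND seq=7000 -> retransmit
Step 3: SEND seq=7103 -> fresh
Step 4: SEND seq=0 -> fresh
Step 5: SEND seq=7279 -> fresh
Step 6: SEND seq=7000 -> retransmit
Step 7: SEND seq=7306 -> fresh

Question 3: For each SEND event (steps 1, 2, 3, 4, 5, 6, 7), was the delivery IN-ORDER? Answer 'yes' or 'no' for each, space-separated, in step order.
Step 1: SEND seq=7014 -> out-of-order
Step 2: SEND seq=7000 -> in-order
Step 3: SEND seq=7103 -> in-order
Step 4: SEND seq=0 -> in-order
Step 5: SEND seq=7279 -> in-order
Step 6: SEND seq=7000 -> out-of-order
Step 7: SEND seq=7306 -> in-order

Answer: no yes yes yes yes no yes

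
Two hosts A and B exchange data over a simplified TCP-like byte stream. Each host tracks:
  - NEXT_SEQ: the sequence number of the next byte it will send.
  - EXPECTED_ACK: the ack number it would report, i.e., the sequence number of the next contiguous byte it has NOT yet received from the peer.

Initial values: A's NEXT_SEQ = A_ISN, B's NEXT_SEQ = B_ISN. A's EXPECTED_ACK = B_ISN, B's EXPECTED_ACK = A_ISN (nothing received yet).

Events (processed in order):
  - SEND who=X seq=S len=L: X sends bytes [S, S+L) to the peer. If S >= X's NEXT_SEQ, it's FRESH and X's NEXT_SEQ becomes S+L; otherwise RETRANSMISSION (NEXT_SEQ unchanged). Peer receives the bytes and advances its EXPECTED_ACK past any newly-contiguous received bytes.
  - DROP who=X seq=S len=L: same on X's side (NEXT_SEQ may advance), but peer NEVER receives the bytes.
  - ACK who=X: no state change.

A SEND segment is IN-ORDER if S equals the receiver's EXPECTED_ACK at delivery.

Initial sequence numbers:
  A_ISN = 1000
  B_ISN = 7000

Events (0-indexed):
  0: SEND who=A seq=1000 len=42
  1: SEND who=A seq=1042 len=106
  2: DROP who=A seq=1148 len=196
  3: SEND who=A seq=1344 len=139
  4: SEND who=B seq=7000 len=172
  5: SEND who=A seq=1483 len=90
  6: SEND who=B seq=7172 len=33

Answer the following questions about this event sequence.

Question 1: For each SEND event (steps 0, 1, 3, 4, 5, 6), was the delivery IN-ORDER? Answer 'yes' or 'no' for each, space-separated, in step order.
Step 0: SEND seq=1000 -> in-order
Step 1: SEND seq=1042 -> in-order
Step 3: SEND seq=1344 -> out-of-order
Step 4: SEND seq=7000 -> in-order
Step 5: SEND seq=1483 -> out-of-order
Step 6: SEND seq=7172 -> in-order

Answer: yes yes no yes no yes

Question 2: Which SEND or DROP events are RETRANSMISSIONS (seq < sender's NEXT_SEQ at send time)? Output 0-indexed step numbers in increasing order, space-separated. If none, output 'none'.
Answer: none

Derivation:
Step 0: SEND seq=1000 -> fresh
Step 1: SEND seq=1042 -> fresh
Step 2: DROP seq=1148 -> fresh
Step 3: SEND seq=1344 -> fresh
Step 4: SEND seq=7000 -> fresh
Step 5: SEND seq=1483 -> fresh
Step 6: SEND seq=7172 -> fresh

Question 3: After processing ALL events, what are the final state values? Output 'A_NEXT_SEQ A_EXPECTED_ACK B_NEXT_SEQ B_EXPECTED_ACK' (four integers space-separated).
Answer: 1573 7205 7205 1148

Derivation:
After event 0: A_seq=1042 A_ack=7000 B_seq=7000 B_ack=1042
After event 1: A_seq=1148 A_ack=7000 B_seq=7000 B_ack=1148
After event 2: A_seq=1344 A_ack=7000 B_seq=7000 B_ack=1148
After event 3: A_seq=1483 A_ack=7000 B_seq=7000 B_ack=1148
After event 4: A_seq=1483 A_ack=7172 B_seq=7172 B_ack=1148
After event 5: A_seq=1573 A_ack=7172 B_seq=7172 B_ack=1148
After event 6: A_seq=1573 A_ack=7205 B_seq=7205 B_ack=1148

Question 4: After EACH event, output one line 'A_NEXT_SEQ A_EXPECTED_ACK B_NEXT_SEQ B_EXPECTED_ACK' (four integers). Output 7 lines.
1042 7000 7000 1042
1148 7000 7000 1148
1344 7000 7000 1148
1483 7000 7000 1148
1483 7172 7172 1148
1573 7172 7172 1148
1573 7205 7205 1148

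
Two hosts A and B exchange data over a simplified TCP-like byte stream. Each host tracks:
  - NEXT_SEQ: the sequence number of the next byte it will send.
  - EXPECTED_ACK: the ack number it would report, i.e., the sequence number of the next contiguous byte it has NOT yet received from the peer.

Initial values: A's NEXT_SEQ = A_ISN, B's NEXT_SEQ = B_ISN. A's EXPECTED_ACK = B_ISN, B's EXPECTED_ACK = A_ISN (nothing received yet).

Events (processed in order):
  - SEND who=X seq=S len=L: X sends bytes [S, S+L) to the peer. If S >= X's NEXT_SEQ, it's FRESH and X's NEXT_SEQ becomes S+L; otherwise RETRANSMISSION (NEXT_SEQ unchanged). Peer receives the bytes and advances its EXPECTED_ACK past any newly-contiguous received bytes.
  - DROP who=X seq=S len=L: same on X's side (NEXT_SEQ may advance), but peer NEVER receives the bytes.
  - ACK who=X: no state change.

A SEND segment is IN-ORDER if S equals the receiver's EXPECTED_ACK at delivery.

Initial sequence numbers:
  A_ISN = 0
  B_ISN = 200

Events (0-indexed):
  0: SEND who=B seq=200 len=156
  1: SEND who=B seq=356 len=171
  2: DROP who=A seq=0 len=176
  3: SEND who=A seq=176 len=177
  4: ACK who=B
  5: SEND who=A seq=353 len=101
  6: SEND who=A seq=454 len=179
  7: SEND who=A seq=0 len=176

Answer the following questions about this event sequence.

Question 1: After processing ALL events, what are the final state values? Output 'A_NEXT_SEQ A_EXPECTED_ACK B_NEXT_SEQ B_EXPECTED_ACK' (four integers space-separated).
Answer: 633 527 527 633

Derivation:
After event 0: A_seq=0 A_ack=356 B_seq=356 B_ack=0
After event 1: A_seq=0 A_ack=527 B_seq=527 B_ack=0
After event 2: A_seq=176 A_ack=527 B_seq=527 B_ack=0
After event 3: A_seq=353 A_ack=527 B_seq=527 B_ack=0
After event 4: A_seq=353 A_ack=527 B_seq=527 B_ack=0
After event 5: A_seq=454 A_ack=527 B_seq=527 B_ack=0
After event 6: A_seq=633 A_ack=527 B_seq=527 B_ack=0
After event 7: A_seq=633 A_ack=527 B_seq=527 B_ack=633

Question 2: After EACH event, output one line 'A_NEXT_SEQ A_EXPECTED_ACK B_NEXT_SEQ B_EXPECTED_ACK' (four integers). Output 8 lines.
0 356 356 0
0 527 527 0
176 527 527 0
353 527 527 0
353 527 527 0
454 527 527 0
633 527 527 0
633 527 527 633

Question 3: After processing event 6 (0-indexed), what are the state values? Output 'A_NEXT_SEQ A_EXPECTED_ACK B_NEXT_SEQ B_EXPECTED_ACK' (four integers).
After event 0: A_seq=0 A_ack=356 B_seq=356 B_ack=0
After event 1: A_seq=0 A_ack=527 B_seq=527 B_ack=0
After event 2: A_seq=176 A_ack=527 B_seq=527 B_ack=0
After event 3: A_seq=353 A_ack=527 B_seq=527 B_ack=0
After event 4: A_seq=353 A_ack=527 B_seq=527 B_ack=0
After event 5: A_seq=454 A_ack=527 B_seq=527 B_ack=0
After event 6: A_seq=633 A_ack=527 B_seq=527 B_ack=0

633 527 527 0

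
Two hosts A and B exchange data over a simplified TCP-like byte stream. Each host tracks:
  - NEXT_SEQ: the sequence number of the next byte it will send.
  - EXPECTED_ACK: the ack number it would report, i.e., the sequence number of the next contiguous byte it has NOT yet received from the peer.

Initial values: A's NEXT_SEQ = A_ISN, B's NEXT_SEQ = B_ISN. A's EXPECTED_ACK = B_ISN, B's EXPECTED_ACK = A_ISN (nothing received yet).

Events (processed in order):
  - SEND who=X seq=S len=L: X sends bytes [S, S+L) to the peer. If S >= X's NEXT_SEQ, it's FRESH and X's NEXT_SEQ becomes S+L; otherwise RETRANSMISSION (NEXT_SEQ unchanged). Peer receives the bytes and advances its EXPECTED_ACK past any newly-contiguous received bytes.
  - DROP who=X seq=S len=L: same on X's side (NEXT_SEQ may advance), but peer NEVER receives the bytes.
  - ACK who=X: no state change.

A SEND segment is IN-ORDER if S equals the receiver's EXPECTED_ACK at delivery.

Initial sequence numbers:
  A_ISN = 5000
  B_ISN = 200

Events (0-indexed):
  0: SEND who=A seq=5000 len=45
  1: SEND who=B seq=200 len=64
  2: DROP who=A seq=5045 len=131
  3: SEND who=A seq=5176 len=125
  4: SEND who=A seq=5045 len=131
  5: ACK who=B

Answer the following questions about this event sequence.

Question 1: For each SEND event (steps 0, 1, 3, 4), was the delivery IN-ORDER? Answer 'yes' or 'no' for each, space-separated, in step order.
Answer: yes yes no yes

Derivation:
Step 0: SEND seq=5000 -> in-order
Step 1: SEND seq=200 -> in-order
Step 3: SEND seq=5176 -> out-of-order
Step 4: SEND seq=5045 -> in-order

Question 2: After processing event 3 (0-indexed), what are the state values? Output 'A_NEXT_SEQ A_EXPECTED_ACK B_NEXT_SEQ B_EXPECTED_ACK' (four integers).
After event 0: A_seq=5045 A_ack=200 B_seq=200 B_ack=5045
After event 1: A_seq=5045 A_ack=264 B_seq=264 B_ack=5045
After event 2: A_seq=5176 A_ack=264 B_seq=264 B_ack=5045
After event 3: A_seq=5301 A_ack=264 B_seq=264 B_ack=5045

5301 264 264 5045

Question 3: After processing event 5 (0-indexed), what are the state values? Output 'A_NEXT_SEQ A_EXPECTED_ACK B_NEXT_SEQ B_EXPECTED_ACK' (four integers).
After event 0: A_seq=5045 A_ack=200 B_seq=200 B_ack=5045
After event 1: A_seq=5045 A_ack=264 B_seq=264 B_ack=5045
After event 2: A_seq=5176 A_ack=264 B_seq=264 B_ack=5045
After event 3: A_seq=5301 A_ack=264 B_seq=264 B_ack=5045
After event 4: A_seq=5301 A_ack=264 B_seq=264 B_ack=5301
After event 5: A_seq=5301 A_ack=264 B_seq=264 B_ack=5301

5301 264 264 5301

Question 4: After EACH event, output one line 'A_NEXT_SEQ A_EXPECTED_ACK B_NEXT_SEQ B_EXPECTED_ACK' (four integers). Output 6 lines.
5045 200 200 5045
5045 264 264 5045
5176 264 264 5045
5301 264 264 5045
5301 264 264 5301
5301 264 264 5301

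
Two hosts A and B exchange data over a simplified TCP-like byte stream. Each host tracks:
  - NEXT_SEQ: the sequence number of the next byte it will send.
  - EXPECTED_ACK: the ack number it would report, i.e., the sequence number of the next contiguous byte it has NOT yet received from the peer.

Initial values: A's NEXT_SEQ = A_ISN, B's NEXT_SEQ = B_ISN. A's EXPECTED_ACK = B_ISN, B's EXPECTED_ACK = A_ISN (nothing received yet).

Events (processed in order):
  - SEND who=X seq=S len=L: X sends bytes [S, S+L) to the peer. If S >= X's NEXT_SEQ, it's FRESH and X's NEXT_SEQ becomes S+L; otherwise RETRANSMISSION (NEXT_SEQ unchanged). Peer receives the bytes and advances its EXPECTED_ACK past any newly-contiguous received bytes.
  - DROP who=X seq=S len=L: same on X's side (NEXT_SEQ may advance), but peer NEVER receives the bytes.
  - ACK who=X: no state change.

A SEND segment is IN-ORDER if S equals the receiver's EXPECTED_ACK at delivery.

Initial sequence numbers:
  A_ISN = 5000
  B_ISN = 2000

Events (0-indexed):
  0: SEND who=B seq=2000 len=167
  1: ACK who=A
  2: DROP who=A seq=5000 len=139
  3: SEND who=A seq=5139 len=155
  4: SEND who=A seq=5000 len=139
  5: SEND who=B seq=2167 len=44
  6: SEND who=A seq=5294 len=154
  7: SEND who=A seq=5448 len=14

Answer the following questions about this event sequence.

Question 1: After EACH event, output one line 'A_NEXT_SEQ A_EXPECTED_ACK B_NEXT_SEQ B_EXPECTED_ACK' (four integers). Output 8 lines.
5000 2167 2167 5000
5000 2167 2167 5000
5139 2167 2167 5000
5294 2167 2167 5000
5294 2167 2167 5294
5294 2211 2211 5294
5448 2211 2211 5448
5462 2211 2211 5462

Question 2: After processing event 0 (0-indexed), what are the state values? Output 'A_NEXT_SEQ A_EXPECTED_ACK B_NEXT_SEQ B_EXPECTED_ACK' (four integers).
After event 0: A_seq=5000 A_ack=2167 B_seq=2167 B_ack=5000

5000 2167 2167 5000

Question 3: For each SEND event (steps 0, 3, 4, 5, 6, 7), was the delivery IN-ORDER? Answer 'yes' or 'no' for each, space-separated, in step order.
Step 0: SEND seq=2000 -> in-order
Step 3: SEND seq=5139 -> out-of-order
Step 4: SEND seq=5000 -> in-order
Step 5: SEND seq=2167 -> in-order
Step 6: SEND seq=5294 -> in-order
Step 7: SEND seq=5448 -> in-order

Answer: yes no yes yes yes yes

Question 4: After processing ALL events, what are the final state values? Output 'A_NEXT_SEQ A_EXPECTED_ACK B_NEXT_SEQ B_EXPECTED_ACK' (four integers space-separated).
Answer: 5462 2211 2211 5462

Derivation:
After event 0: A_seq=5000 A_ack=2167 B_seq=2167 B_ack=5000
After event 1: A_seq=5000 A_ack=2167 B_seq=2167 B_ack=5000
After event 2: A_seq=5139 A_ack=2167 B_seq=2167 B_ack=5000
After event 3: A_seq=5294 A_ack=2167 B_seq=2167 B_ack=5000
After event 4: A_seq=5294 A_ack=2167 B_seq=2167 B_ack=5294
After event 5: A_seq=5294 A_ack=2211 B_seq=2211 B_ack=5294
After event 6: A_seq=5448 A_ack=2211 B_seq=2211 B_ack=5448
After event 7: A_seq=5462 A_ack=2211 B_seq=2211 B_ack=5462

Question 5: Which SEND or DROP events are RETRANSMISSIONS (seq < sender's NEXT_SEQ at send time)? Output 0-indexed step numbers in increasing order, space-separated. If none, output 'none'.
Step 0: SEND seq=2000 -> fresh
Step 2: DROP seq=5000 -> fresh
Step 3: SEND seq=5139 -> fresh
Step 4: SEND seq=5000 -> retransmit
Step 5: SEND seq=2167 -> fresh
Step 6: SEND seq=5294 -> fresh
Step 7: SEND seq=5448 -> fresh

Answer: 4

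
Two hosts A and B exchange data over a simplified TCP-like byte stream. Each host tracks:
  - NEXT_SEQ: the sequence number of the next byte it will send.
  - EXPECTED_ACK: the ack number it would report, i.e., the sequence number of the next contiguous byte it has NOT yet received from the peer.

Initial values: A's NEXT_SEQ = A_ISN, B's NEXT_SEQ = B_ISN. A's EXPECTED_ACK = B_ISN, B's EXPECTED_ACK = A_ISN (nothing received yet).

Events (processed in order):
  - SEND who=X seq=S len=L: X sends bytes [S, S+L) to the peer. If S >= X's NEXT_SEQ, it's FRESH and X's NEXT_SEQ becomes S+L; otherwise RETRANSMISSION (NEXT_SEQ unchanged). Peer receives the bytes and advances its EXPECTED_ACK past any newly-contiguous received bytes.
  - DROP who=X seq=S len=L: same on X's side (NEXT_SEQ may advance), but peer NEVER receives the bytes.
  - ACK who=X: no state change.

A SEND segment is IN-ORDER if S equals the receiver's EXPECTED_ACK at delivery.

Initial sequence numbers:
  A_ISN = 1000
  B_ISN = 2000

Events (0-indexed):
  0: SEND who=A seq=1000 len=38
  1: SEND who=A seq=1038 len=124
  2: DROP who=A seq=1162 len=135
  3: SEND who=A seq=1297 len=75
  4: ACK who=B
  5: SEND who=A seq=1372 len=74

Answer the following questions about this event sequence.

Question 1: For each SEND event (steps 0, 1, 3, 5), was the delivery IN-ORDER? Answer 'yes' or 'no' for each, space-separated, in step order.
Step 0: SEND seq=1000 -> in-order
Step 1: SEND seq=1038 -> in-order
Step 3: SEND seq=1297 -> out-of-order
Step 5: SEND seq=1372 -> out-of-order

Answer: yes yes no no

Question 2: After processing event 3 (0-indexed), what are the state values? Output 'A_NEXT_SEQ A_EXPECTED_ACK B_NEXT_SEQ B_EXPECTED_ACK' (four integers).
After event 0: A_seq=1038 A_ack=2000 B_seq=2000 B_ack=1038
After event 1: A_seq=1162 A_ack=2000 B_seq=2000 B_ack=1162
After event 2: A_seq=1297 A_ack=2000 B_seq=2000 B_ack=1162
After event 3: A_seq=1372 A_ack=2000 B_seq=2000 B_ack=1162

1372 2000 2000 1162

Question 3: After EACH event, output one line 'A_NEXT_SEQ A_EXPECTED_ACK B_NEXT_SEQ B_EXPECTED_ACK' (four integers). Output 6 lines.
1038 2000 2000 1038
1162 2000 2000 1162
1297 2000 2000 1162
1372 2000 2000 1162
1372 2000 2000 1162
1446 2000 2000 1162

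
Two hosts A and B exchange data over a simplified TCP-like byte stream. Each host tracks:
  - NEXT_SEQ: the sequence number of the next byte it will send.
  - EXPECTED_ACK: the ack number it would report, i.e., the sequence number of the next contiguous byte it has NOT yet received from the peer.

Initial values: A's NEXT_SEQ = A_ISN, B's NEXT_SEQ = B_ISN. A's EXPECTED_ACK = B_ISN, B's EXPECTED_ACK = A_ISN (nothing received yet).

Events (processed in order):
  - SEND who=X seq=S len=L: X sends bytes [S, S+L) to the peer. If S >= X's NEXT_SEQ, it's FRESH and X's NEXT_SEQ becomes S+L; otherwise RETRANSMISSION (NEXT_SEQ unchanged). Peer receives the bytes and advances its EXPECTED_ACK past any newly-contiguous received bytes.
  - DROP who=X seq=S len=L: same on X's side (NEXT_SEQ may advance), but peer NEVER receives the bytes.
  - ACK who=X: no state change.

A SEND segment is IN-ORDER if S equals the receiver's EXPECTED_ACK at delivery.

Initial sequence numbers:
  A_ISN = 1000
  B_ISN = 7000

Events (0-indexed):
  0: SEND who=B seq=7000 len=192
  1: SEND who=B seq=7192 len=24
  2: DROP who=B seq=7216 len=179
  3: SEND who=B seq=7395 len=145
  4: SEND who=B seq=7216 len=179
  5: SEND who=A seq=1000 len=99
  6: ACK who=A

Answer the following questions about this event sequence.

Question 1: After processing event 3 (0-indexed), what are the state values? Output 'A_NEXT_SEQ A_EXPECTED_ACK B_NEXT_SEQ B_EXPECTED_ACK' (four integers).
After event 0: A_seq=1000 A_ack=7192 B_seq=7192 B_ack=1000
After event 1: A_seq=1000 A_ack=7216 B_seq=7216 B_ack=1000
After event 2: A_seq=1000 A_ack=7216 B_seq=7395 B_ack=1000
After event 3: A_seq=1000 A_ack=7216 B_seq=7540 B_ack=1000

1000 7216 7540 1000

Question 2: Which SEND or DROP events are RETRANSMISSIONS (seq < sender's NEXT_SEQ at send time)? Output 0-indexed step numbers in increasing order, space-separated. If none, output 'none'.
Answer: 4

Derivation:
Step 0: SEND seq=7000 -> fresh
Step 1: SEND seq=7192 -> fresh
Step 2: DROP seq=7216 -> fresh
Step 3: SEND seq=7395 -> fresh
Step 4: SEND seq=7216 -> retransmit
Step 5: SEND seq=1000 -> fresh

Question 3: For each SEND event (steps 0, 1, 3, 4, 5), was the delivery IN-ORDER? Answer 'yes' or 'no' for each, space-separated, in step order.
Answer: yes yes no yes yes

Derivation:
Step 0: SEND seq=7000 -> in-order
Step 1: SEND seq=7192 -> in-order
Step 3: SEND seq=7395 -> out-of-order
Step 4: SEND seq=7216 -> in-order
Step 5: SEND seq=1000 -> in-order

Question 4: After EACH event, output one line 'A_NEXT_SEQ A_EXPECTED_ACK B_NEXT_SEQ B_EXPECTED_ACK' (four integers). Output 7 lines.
1000 7192 7192 1000
1000 7216 7216 1000
1000 7216 7395 1000
1000 7216 7540 1000
1000 7540 7540 1000
1099 7540 7540 1099
1099 7540 7540 1099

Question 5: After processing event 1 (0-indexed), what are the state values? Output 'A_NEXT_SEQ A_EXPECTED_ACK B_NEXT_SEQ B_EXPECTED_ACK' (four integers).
After event 0: A_seq=1000 A_ack=7192 B_seq=7192 B_ack=1000
After event 1: A_seq=1000 A_ack=7216 B_seq=7216 B_ack=1000

1000 7216 7216 1000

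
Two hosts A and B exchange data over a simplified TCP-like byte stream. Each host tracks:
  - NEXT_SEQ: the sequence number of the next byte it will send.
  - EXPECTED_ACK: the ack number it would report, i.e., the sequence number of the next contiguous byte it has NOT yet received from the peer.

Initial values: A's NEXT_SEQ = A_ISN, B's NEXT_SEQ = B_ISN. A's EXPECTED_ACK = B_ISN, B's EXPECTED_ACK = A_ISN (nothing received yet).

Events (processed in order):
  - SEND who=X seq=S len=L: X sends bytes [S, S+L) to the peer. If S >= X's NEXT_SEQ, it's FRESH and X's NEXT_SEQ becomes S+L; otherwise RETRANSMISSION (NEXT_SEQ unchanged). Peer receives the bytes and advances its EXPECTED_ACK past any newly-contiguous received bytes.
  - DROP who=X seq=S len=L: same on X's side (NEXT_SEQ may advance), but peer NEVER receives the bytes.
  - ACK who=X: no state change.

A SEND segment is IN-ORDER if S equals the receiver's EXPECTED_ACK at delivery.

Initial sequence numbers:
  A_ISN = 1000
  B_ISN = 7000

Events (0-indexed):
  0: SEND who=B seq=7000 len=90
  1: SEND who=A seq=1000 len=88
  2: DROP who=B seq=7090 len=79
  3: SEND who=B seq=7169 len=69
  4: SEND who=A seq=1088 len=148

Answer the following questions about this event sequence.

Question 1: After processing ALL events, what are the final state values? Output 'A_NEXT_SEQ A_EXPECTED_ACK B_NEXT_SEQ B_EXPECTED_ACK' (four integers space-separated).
After event 0: A_seq=1000 A_ack=7090 B_seq=7090 B_ack=1000
After event 1: A_seq=1088 A_ack=7090 B_seq=7090 B_ack=1088
After event 2: A_seq=1088 A_ack=7090 B_seq=7169 B_ack=1088
After event 3: A_seq=1088 A_ack=7090 B_seq=7238 B_ack=1088
After event 4: A_seq=1236 A_ack=7090 B_seq=7238 B_ack=1236

Answer: 1236 7090 7238 1236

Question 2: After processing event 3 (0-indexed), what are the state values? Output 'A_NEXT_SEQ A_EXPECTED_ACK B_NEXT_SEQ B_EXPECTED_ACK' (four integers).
After event 0: A_seq=1000 A_ack=7090 B_seq=7090 B_ack=1000
After event 1: A_seq=1088 A_ack=7090 B_seq=7090 B_ack=1088
After event 2: A_seq=1088 A_ack=7090 B_seq=7169 B_ack=1088
After event 3: A_seq=1088 A_ack=7090 B_seq=7238 B_ack=1088

1088 7090 7238 1088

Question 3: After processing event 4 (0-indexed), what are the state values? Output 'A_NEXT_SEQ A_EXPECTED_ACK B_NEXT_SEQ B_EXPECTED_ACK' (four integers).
After event 0: A_seq=1000 A_ack=7090 B_seq=7090 B_ack=1000
After event 1: A_seq=1088 A_ack=7090 B_seq=7090 B_ack=1088
After event 2: A_seq=1088 A_ack=7090 B_seq=7169 B_ack=1088
After event 3: A_seq=1088 A_ack=7090 B_seq=7238 B_ack=1088
After event 4: A_seq=1236 A_ack=7090 B_seq=7238 B_ack=1236

1236 7090 7238 1236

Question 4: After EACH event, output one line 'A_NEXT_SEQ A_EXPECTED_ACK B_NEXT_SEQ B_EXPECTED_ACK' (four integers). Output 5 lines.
1000 7090 7090 1000
1088 7090 7090 1088
1088 7090 7169 1088
1088 7090 7238 1088
1236 7090 7238 1236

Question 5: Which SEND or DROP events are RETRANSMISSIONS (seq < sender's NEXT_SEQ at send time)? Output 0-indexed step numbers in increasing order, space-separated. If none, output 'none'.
Step 0: SEND seq=7000 -> fresh
Step 1: SEND seq=1000 -> fresh
Step 2: DROP seq=7090 -> fresh
Step 3: SEND seq=7169 -> fresh
Step 4: SEND seq=1088 -> fresh

Answer: none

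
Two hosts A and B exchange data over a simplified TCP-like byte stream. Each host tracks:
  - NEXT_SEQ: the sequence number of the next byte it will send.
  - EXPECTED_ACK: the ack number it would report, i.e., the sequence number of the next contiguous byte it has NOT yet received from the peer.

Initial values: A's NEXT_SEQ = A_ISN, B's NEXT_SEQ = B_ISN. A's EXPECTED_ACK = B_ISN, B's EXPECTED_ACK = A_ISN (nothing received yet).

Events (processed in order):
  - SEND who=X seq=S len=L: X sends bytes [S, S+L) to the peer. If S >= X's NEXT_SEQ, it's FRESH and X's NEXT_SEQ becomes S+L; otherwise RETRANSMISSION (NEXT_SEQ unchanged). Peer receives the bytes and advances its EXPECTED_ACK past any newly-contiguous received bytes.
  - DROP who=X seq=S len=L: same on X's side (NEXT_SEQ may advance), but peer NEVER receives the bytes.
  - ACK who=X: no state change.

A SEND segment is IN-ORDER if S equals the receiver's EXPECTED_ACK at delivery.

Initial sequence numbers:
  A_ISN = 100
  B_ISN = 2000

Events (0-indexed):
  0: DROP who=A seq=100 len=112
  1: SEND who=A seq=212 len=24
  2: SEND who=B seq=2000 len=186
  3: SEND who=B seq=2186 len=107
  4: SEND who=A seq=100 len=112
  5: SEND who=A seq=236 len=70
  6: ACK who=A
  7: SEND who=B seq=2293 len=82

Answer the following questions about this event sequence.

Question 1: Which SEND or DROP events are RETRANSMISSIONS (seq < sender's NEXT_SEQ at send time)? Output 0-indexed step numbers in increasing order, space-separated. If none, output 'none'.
Answer: 4

Derivation:
Step 0: DROP seq=100 -> fresh
Step 1: SEND seq=212 -> fresh
Step 2: SEND seq=2000 -> fresh
Step 3: SEND seq=2186 -> fresh
Step 4: SEND seq=100 -> retransmit
Step 5: SEND seq=236 -> fresh
Step 7: SEND seq=2293 -> fresh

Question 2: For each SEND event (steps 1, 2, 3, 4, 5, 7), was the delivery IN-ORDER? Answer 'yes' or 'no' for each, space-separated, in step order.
Answer: no yes yes yes yes yes

Derivation:
Step 1: SEND seq=212 -> out-of-order
Step 2: SEND seq=2000 -> in-order
Step 3: SEND seq=2186 -> in-order
Step 4: SEND seq=100 -> in-order
Step 5: SEND seq=236 -> in-order
Step 7: SEND seq=2293 -> in-order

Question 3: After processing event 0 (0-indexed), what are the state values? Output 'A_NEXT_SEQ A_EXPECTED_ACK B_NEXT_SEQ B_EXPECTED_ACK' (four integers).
After event 0: A_seq=212 A_ack=2000 B_seq=2000 B_ack=100

212 2000 2000 100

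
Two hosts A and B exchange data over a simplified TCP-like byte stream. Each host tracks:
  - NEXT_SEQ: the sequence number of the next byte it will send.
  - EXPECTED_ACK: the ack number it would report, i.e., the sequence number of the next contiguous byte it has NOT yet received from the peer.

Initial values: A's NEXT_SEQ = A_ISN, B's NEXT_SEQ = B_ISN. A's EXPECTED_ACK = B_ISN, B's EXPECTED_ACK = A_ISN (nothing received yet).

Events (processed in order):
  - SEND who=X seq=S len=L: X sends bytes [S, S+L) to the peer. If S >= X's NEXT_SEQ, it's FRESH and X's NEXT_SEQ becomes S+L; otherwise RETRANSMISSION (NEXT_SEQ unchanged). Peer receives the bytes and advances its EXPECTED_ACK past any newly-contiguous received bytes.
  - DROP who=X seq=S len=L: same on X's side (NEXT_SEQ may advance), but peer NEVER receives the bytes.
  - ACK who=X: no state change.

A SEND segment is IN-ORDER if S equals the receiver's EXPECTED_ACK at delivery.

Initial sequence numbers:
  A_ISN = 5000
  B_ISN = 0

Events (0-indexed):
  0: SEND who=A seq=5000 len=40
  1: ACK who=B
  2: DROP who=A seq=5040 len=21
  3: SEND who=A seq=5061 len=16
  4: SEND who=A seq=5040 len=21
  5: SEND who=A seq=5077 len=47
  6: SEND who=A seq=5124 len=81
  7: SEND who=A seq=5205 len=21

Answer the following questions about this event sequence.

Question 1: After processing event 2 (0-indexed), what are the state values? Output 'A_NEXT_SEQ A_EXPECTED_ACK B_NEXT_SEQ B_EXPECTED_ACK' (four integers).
After event 0: A_seq=5040 A_ack=0 B_seq=0 B_ack=5040
After event 1: A_seq=5040 A_ack=0 B_seq=0 B_ack=5040
After event 2: A_seq=5061 A_ack=0 B_seq=0 B_ack=5040

5061 0 0 5040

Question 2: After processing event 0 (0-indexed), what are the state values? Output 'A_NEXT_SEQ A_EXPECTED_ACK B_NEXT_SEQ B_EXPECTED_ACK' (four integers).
After event 0: A_seq=5040 A_ack=0 B_seq=0 B_ack=5040

5040 0 0 5040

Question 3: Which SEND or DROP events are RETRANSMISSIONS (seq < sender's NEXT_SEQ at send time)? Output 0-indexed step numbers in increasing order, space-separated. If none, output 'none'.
Answer: 4

Derivation:
Step 0: SEND seq=5000 -> fresh
Step 2: DROP seq=5040 -> fresh
Step 3: SEND seq=5061 -> fresh
Step 4: SEND seq=5040 -> retransmit
Step 5: SEND seq=5077 -> fresh
Step 6: SEND seq=5124 -> fresh
Step 7: SEND seq=5205 -> fresh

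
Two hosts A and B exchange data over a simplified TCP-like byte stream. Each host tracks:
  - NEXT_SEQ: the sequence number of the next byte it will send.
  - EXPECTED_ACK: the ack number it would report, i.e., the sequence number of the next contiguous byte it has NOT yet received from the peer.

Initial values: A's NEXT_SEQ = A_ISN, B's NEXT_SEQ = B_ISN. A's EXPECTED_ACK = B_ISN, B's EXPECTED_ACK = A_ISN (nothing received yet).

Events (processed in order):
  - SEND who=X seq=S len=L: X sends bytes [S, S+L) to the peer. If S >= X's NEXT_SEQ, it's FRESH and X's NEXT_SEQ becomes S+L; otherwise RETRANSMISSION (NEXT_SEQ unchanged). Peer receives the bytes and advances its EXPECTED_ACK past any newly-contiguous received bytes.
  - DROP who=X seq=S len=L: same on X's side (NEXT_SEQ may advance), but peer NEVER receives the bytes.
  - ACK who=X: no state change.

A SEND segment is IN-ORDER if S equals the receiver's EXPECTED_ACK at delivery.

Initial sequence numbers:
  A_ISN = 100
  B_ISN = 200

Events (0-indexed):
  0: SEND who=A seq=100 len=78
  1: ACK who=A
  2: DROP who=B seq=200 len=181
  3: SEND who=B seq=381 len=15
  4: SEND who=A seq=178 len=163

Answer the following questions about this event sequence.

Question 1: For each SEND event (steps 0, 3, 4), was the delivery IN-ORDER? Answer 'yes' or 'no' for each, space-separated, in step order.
Answer: yes no yes

Derivation:
Step 0: SEND seq=100 -> in-order
Step 3: SEND seq=381 -> out-of-order
Step 4: SEND seq=178 -> in-order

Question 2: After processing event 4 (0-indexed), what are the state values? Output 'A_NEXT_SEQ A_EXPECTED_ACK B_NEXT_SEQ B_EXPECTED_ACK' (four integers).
After event 0: A_seq=178 A_ack=200 B_seq=200 B_ack=178
After event 1: A_seq=178 A_ack=200 B_seq=200 B_ack=178
After event 2: A_seq=178 A_ack=200 B_seq=381 B_ack=178
After event 3: A_seq=178 A_ack=200 B_seq=396 B_ack=178
After event 4: A_seq=341 A_ack=200 B_seq=396 B_ack=341

341 200 396 341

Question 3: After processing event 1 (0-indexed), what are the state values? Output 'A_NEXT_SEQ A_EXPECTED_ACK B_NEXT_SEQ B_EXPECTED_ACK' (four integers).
After event 0: A_seq=178 A_ack=200 B_seq=200 B_ack=178
After event 1: A_seq=178 A_ack=200 B_seq=200 B_ack=178

178 200 200 178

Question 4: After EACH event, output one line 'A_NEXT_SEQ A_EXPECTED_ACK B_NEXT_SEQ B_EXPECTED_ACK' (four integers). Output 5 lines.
178 200 200 178
178 200 200 178
178 200 381 178
178 200 396 178
341 200 396 341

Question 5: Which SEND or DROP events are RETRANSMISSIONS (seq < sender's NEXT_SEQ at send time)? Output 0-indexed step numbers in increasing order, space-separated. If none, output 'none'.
Step 0: SEND seq=100 -> fresh
Step 2: DROP seq=200 -> fresh
Step 3: SEND seq=381 -> fresh
Step 4: SEND seq=178 -> fresh

Answer: none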